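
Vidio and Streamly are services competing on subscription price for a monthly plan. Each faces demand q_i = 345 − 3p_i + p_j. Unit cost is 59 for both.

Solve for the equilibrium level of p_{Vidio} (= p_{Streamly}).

Vidio's profit: π = (p_{Vidio} − 59)(345 − 3p_{Vidio} + p_{Streamly}).
∂π/∂p_{Vidio} = 522 − 6p_{Vidio} + p_{Streamly} = 0 ⇒ p_{Vidio} = 87 + (1/6)p_{Streamly}.
Setting p_{Vidio} = p_{Streamly} in the reaction function: p_{Vidio} = 87 + (1/6)p_{Vidio}, so p_{Vidio} = 87 / (5/6) = 104.4.

104.4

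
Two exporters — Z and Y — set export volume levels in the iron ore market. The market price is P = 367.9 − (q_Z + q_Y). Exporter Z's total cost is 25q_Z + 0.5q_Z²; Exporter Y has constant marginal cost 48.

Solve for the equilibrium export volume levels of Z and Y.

Exporter Z's profit: π = q_Z(367.9 − (q_Z + q_Y)) − 25q_Z − 0.5q_Z².
∂π/∂q_Z = 342.9 − 3q_Z − q_Y = 0, so q_Z = 114.3 − (1/3)q_Y.
For Y: ∂π/∂q_Y = 319.9 − 2q_Y − q_Z = 0 ⇒ q_Y = 159.95 − 0.5q_Z.
Solving the two reaction functions simultaneously: (1 − (−1/3)(−0.5))q_Z = 114.3 − (1/3)·159.95, so (5/6)q_Z = 3659/60 and q_Z = 73.18.
Then q_Y = 159.95 − 0.5·73.18 = 123.36.

73.18, 123.36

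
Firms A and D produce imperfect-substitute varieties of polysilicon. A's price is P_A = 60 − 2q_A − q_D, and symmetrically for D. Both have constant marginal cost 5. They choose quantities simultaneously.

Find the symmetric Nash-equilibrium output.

Firm A's profit: π = q_A(60 − 2q_A − q_D) − 5q_A.
∂π/∂q_A = 55 − 4q_A − q_D = 0 ⇒ q_A = 13.75 − 0.25q_D.
The game is symmetric, so in equilibrium q_D = q_A: the reaction function gives 1.25q_A = 13.75, hence q_A = 11.

11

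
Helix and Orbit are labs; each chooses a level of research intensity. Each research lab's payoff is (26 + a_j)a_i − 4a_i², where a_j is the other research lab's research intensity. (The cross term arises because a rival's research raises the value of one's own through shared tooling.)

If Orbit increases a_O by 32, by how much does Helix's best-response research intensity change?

Helix's payoff is (26 + a_O)a_H − 4a_H².
∂π/∂a_H = 26 + a_O − 8a_H = 0, so a_H = 3.25 + 0.125a_O.
The reaction-function slope is 0.125, so a 32-unit rise in a_O moves a_H by 0.125 × 32 = 4. Helix's best response rises — the actions are strategic complements.

4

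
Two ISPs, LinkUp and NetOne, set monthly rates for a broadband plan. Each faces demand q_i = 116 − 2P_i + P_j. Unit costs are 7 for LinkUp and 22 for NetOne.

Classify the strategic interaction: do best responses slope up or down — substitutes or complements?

strategic complements

LinkUp's profit: π = (P_{LinkUp} − 7)(116 − 2P_{LinkUp} + P_{NetOne}).
∂π/∂P_{LinkUp} = 130 − 4P_{LinkUp} + P_{NetOne} = 0 ⇒ P_{LinkUp} = 32.5 + 0.25P_{NetOne}.
The best-response slope dP_{LinkUp}/dP_{NetOne} = 0.25 > 0: the reaction function is upward-sloping, so the choices are strategic complements.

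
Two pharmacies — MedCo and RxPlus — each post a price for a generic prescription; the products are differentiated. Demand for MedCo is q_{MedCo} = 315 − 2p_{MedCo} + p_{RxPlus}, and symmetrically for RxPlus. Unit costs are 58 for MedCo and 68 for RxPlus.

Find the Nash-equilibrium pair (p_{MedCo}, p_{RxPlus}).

145, 149

MedCo's profit: π = (p_{MedCo} − 58)(315 − 2p_{MedCo} + p_{RxPlus}).
∂π/∂p_{MedCo} = 431 − 4p_{MedCo} + p_{RxPlus} = 0 ⇒ p_{MedCo} = 107.75 + 0.25p_{RxPlus}.
Similarly p_{RxPlus} = 112.75 + 0.25p_{MedCo}.
Solving the two reaction functions simultaneously: (1 − (0.25)(0.25))p_{MedCo} = 107.75 + 0.25·112.75, so 0.9375p_{MedCo} = 135.9375 and p_{MedCo} = 145.
Then p_{RxPlus} = 112.75 + 0.25·145 = 149.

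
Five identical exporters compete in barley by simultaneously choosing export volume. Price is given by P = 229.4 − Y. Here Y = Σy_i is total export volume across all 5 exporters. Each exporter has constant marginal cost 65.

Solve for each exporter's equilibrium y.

27.4

A representative exporter's profit is π_i = y_i(229.4 − Y) − 65y_i, with Y = y_i + Σ_{j≠i} y_j.
First-order condition: 164.4 − 2y_i − Σ_{j≠i} y_j = 0.
With identical exporters, set every y_j = y: then 164.4 − 2y − 4y = 0, i.e. y = 164.4/6 = 27.4.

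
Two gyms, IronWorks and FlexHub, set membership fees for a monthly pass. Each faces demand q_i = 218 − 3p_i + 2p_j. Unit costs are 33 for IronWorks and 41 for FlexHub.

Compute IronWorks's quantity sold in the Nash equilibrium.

143.25

IronWorks's profit: π = (p_{IronWorks} − 33)(218 − 3p_{IronWorks} + 2p_{FlexHub}).
∂π/∂p_{IronWorks} = 317 − 6p_{IronWorks} + 2p_{FlexHub} = 0 ⇒ p_{IronWorks} = 317/6 + (1/3)p_{FlexHub}.
Similarly p_{FlexHub} = 341/6 + (1/3)p_{IronWorks}.
Solving the two reaction functions simultaneously: (1 − (1/3)(1/3))p_{IronWorks} = 317/6 + (1/3)·(341/6), so (8/9)p_{IronWorks} = 646/9 and p_{IronWorks} = 80.75.
Then p_{FlexHub} = 341/6 + (1/3)·80.75 = 83.75.
q_{IronWorks} = 218 − 3·80.75 + 2·83.75 = 143.25.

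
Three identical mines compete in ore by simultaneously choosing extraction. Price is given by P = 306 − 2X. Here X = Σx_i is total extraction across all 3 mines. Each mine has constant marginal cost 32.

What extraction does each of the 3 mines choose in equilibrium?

34.25

A representative mine's profit is π_i = x_i(306 − 2X) − 32x_i, with X = x_i + Σ_{j≠i} x_j.
First-order condition: 274 − 4x_i − 2Σ_{j≠i} x_j = 0.
Imposing symmetry (x_j = x for all j) turns Σ_{j≠i} x_j into 2x, so 274 = 8x and x = 34.25.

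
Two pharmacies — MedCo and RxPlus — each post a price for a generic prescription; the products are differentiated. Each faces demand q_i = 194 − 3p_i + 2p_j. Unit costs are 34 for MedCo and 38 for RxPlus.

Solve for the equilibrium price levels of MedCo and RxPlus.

74.75, 76.25

MedCo's profit: π = (p_{MedCo} − 34)(194 − 3p_{MedCo} + 2p_{RxPlus}).
∂π/∂p_{MedCo} = 296 − 6p_{MedCo} + 2p_{RxPlus} = 0 ⇒ p_{MedCo} = 148/3 + (1/3)p_{RxPlus}.
Similarly p_{RxPlus} = 154/3 + (1/3)p_{MedCo}.
Substituting the second reaction function into the first: p_{MedCo} = 148/3 + (1/3)(154/3 + (1/3)p_{MedCo}), which gives (8/9)p_{MedCo} = 598/9 ⇒ p_{MedCo} = 74.75.
Then p_{RxPlus} = 154/3 + (1/3)·74.75 = 76.25.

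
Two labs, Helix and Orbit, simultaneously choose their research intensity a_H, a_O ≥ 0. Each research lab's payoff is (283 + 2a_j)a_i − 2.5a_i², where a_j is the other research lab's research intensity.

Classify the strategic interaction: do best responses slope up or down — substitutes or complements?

Helix's payoff is (283 + 2a_O)a_H − 2.5a_H².
∂π/∂a_H = 283 + 2a_O − 5a_H = 0, so a_H = 56.6 + 0.4a_O.
The best-response slope da_H/da_O = 0.4 > 0: the reaction function is upward-sloping, so the choices are strategic complements.

strategic complements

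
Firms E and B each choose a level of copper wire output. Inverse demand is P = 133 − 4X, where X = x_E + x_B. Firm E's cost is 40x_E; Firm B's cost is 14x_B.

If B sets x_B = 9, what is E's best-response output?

Firm E's profit: π = x_E(133 − 4(x_E + x_B)) − 40x_E.
∂π/∂x_E = 93 − 8x_E − 4x_B = 0, so x_E = 11.625 − 0.5x_B.
At x_B = 9: x_E = 11.625 − 0.5·9 = 7.125.

7.125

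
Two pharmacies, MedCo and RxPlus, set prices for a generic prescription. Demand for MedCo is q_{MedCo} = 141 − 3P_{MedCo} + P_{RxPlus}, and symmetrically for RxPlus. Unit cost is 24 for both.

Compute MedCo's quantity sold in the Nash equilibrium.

55.8

MedCo's profit: π = (P_{MedCo} − 24)(141 − 3P_{MedCo} + P_{RxPlus}).
∂π/∂P_{MedCo} = 213 − 6P_{MedCo} + P_{RxPlus} = 0 ⇒ P_{MedCo} = 35.5 + (1/6)P_{RxPlus}.
Setting P_{MedCo} = P_{RxPlus} in the reaction function: P_{MedCo} = 35.5 + (1/6)P_{MedCo}, so P_{MedCo} = 35.5 / (5/6) = 42.6.
q_{MedCo} = 141 − 3·42.6 + 42.6 = 55.8.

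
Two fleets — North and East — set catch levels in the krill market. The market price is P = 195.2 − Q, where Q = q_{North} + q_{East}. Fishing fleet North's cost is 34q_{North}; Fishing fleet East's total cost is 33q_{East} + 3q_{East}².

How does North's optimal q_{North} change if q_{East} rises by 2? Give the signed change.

Fishing fleet North's profit: π = q_{North}(195.2 − (q_{North} + q_{East})) − 34q_{North}.
∂π/∂q_{North} = 161.2 − 2q_{North} − q_{East} = 0, so q_{North} = 80.6 − 0.5q_{East}.
The reaction-function slope is −0.5, so a 2-unit rise in q_{East} moves q_{North} by −0.5 × 2 = −1. North's best response falls — the actions are strategic substitutes.

-1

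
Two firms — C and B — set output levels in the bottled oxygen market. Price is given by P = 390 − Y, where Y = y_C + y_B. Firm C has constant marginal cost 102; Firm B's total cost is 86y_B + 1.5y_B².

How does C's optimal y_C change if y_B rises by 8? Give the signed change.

-4

Firm C's profit: π = y_C(390 − (y_C + y_B)) − 102y_C.
∂π/∂y_C = 288 − 2y_C − y_B = 0, so y_C = 144 − 0.5y_B.
The reaction-function slope is −0.5, so an 8-unit rise in y_B moves y_C by −0.5 × 8 = −4. C's best response falls — the actions are strategic substitutes.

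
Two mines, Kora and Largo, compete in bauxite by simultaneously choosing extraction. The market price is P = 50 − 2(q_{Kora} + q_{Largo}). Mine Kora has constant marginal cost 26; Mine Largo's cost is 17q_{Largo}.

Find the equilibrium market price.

31

Mine Kora's profit: π = q_{Kora}(50 − 2(q_{Kora} + q_{Largo})) − 26q_{Kora}.
∂π/∂q_{Kora} = 24 − 4q_{Kora} − 2q_{Largo} = 0, so q_{Kora} = 6 − 0.5q_{Largo}.
By the same steps for Largo: q_{Largo} = 8.25 − 0.5q_{Kora}.
Plugging q_{Largo} into Kora's best response: q_{Kora} = 6 − 0.5(8.25 − 0.5q_{Kora}) ⇒ 0.75q_{Kora} = 1.875, so q_{Kora} = 2.5.
Then q_{Largo} = 8.25 − 0.5·2.5 = 7.
Equilibrium price: P = 50 − 2·9.5 = 31.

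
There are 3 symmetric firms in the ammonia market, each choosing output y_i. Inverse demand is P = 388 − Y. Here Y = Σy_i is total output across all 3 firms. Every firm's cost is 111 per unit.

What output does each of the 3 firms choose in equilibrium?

69.25

A representative firm's profit is π_i = y_i(388 − Y) − 111y_i, with Y = y_i + Σ_{j≠i} y_j.
First-order condition: 277 − 2y_i − Σ_{j≠i} y_j = 0.
Imposing symmetry (y_j = y for all j) turns Σ_{j≠i} y_j into 2y, so 277 = 4y and y = 69.25.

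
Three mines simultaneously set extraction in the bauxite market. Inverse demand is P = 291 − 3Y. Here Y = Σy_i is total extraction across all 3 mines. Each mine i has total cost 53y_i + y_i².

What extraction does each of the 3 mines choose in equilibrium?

17

A representative mine's profit is π_i = y_i(291 − 3Y) − 53y_i − y_i², with Y = y_i + Σ_{j≠i} y_j.
First-order condition: 238 − 8y_i − 3Σ_{j≠i} y_j = 0.
Imposing symmetry (y_j = y for all j) turns Σ_{j≠i} y_j into 2y, so 238 = 14y and y = 17.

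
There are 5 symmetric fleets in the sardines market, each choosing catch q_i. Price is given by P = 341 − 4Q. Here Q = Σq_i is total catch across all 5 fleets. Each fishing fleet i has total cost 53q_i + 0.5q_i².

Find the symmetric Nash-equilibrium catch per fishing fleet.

A representative fishing fleet's profit is π_i = q_i(341 − 4Q) − 53q_i − 0.5q_i², with Q = q_i + Σ_{j≠i} q_j.
First-order condition: 288 − 9q_i − 4Σ_{j≠i} q_j = 0.
In a symmetric equilibrium every fishing fleet chooses the same q, so Σ_{j≠i} q_j = 4q. The condition becomes 288 − 25q = 0, giving q = 288/25 = 11.52.

11.52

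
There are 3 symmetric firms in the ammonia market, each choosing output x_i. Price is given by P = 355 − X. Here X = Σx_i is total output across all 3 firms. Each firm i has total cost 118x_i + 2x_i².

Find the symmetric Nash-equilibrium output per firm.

29.625

A representative firm's profit is π_i = x_i(355 − X) − 118x_i − 2x_i², with X = x_i + Σ_{j≠i} x_j.
First-order condition: 237 − 6x_i − Σ_{j≠i} x_j = 0.
In a symmetric equilibrium every firm chooses the same x, so Σ_{j≠i} x_j = 2x. The condition becomes 237 − 8x = 0, giving x = 237/8 = 29.625.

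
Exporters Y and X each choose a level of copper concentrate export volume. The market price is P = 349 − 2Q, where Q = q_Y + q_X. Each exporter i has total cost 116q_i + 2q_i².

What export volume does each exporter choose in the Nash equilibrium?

23.3

Exporter Y's profit: π = q_Y(349 − 2(q_Y + q_X)) − 116q_Y − 2q_Y².
∂π/∂q_Y = 233 − 8q_Y − 2q_X = 0, so q_Y = 29.125 − 0.25q_X.
The game is symmetric, so in equilibrium q_X = q_Y: the reaction function gives 1.25q_Y = 29.125, hence q_Y = 23.3.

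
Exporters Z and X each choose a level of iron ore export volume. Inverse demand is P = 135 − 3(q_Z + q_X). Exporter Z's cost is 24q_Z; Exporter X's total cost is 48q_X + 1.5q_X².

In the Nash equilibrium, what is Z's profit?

Exporter Z's profit: π = q_Z(135 − 3(q_Z + q_X)) − 24q_Z.
∂π/∂q_Z = 111 − 6q_Z − 3q_X = 0, so q_Z = 18.5 − 0.5q_X.
For X: ∂π/∂q_X = 87 − 9q_X − 3q_Z = 0 ⇒ q_X = 29/3 − (1/3)q_Z.
Substituting the second reaction function into the first: q_Z = 18.5 − 0.5(29/3 − (1/3)q_Z), which gives (5/6)q_Z = 41/3 ⇒ q_Z = 16.4.
Then q_X = 29/3 − (1/3)·16.4 = 4.2.
Price P = 135 − 3·20.6 = 73.2.
Z's profit: (73.2 − 24)·16.4 = 806.88.

806.88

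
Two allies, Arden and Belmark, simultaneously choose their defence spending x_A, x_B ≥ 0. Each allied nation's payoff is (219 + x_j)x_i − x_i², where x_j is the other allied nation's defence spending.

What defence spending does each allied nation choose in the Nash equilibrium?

219

Arden's payoff is (219 + x_B)x_A − x_A².
∂π/∂x_A = 219 + x_B − 2x_A = 0, so x_A = 109.5 + 0.5x_B.
By symmetry x_B = x_A; substituting into the reaction function, 0.5x_A = 109.5 and x_A = 219.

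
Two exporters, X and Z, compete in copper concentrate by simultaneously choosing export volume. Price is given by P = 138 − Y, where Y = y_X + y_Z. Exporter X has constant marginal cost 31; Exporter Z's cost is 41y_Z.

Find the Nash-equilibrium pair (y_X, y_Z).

Exporter X's profit: π = y_X(138 − (y_X + y_Z)) − 31y_X.
∂π/∂y_X = 107 − 2y_X − y_Z = 0, so y_X = 53.5 − 0.5y_Z.
By the same steps for Z: y_Z = 48.5 − 0.5y_X.
Plugging y_Z into X's best response: y_X = 53.5 − 0.5(48.5 − 0.5y_X) ⇒ 0.75y_X = 29.25, so y_X = 39.
Then y_Z = 48.5 − 0.5·39 = 29.

39, 29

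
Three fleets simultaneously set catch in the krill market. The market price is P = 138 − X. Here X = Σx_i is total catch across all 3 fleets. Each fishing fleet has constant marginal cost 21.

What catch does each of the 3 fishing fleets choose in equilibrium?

29.25

A representative fishing fleet's profit is π_i = x_i(138 − X) − 21x_i, with X = x_i + Σ_{j≠i} x_j.
First-order condition: 117 − 2x_i − Σ_{j≠i} x_j = 0.
With identical fishing fleets, set every x_j = x: then 117 − 2x − 2x = 0, i.e. x = 117/4 = 29.25.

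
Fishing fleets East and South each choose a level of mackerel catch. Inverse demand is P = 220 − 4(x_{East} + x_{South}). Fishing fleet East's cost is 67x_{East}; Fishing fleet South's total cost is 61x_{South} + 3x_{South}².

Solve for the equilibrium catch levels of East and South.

15.6875, 6.875

Fishing fleet East's profit: π = x_{East}(220 − 4(x_{East} + x_{South})) − 67x_{East}.
∂π/∂x_{East} = 153 − 8x_{East} − 4x_{South} = 0, so x_{East} = 19.125 − 0.5x_{South}.
For South: ∂π/∂x_{South} = 159 − 14x_{South} − 4x_{East} = 0 ⇒ x_{South} = 159/14 − (2/7)x_{East}.
Solving the two reaction functions simultaneously: (1 − (−0.5)(−2/7))x_{East} = 19.125 − 0.5·(159/14), so (6/7)x_{East} = 753/56 and x_{East} = 15.6875.
Then x_{South} = 159/14 − (2/7)·15.6875 = 6.875.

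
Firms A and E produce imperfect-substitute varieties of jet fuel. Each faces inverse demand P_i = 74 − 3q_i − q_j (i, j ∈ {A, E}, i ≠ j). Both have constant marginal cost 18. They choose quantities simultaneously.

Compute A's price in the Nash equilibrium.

Firm A's profit: π = q_A(74 − 3q_A − q_E) − 18q_A.
∂π/∂q_A = 56 − 6q_A − q_E = 0 ⇒ q_A = 28/3 − (1/6)q_E.
Setting q_A = q_E in the reaction function: q_A = 28/3 − (1/6)q_A, so q_A = (28/3) / (7/6) = 8.
P_A = 74 − 3·8 − 8 = 42.

42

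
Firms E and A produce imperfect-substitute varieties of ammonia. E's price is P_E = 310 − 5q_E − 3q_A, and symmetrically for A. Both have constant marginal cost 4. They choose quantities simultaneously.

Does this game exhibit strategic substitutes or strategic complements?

Firm E's profit: π = q_E(310 − 5q_E − 3q_A) − 4q_E.
∂π/∂q_E = 306 − 10q_E − 3q_A = 0 ⇒ q_E = 30.6 − 0.3q_A.
The best-response slope dq_E/dq_A = −0.3 < 0: the reaction function is downward-sloping, so the choices are strategic substitutes.

strategic substitutes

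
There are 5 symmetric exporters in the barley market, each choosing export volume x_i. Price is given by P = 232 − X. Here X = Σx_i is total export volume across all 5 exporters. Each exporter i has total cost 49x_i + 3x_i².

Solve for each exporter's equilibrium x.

A representative exporter's profit is π_i = x_i(232 − X) − 49x_i − 3x_i², with X = x_i + Σ_{j≠i} x_j.
First-order condition: 183 − 8x_i − Σ_{j≠i} x_j = 0.
In a symmetric equilibrium every exporter chooses the same x, so Σ_{j≠i} x_j = 4x. The condition becomes 183 − 12x = 0, giving x = 183/12 = 15.25.

15.25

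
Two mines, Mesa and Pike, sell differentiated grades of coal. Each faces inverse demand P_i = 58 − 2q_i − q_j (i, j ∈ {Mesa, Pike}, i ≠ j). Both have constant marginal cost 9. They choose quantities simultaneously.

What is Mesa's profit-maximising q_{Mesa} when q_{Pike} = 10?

Mine Mesa's profit: π = q_{Mesa}(58 − 2q_{Mesa} − q_{Pike}) − 9q_{Mesa}.
∂π/∂q_{Mesa} = 49 − 4q_{Mesa} − q_{Pike} = 0 ⇒ q_{Mesa} = 12.25 − 0.25q_{Pike}.
At q_{Pike} = 10: q_{Mesa} = 12.25 − 0.25·10 = 9.75.

9.75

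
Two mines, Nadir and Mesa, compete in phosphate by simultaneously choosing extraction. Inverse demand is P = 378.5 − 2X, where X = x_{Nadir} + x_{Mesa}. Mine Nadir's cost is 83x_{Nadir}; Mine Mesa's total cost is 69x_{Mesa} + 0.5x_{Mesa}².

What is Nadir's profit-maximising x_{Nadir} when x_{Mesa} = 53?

Mine Nadir's profit: π = x_{Nadir}(378.5 − 2(x_{Nadir} + x_{Mesa})) − 83x_{Nadir}.
∂π/∂x_{Nadir} = 295.5 − 4x_{Nadir} − 2x_{Mesa} = 0, so x_{Nadir} = 73.875 − 0.5x_{Mesa}.
At x_{Mesa} = 53: x_{Nadir} = 73.875 − 0.5·53 = 47.375.

47.375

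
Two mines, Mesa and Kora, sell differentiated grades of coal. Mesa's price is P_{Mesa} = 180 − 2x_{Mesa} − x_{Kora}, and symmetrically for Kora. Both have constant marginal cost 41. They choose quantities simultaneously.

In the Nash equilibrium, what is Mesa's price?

Mine Mesa's profit: π = x_{Mesa}(180 − 2x_{Mesa} − x_{Kora}) − 41x_{Mesa}.
∂π/∂x_{Mesa} = 139 − 4x_{Mesa} − x_{Kora} = 0 ⇒ x_{Mesa} = 34.75 − 0.25x_{Kora}.
The game is symmetric, so in equilibrium x_{Kora} = x_{Mesa}: the reaction function gives 1.25x_{Mesa} = 34.75, hence x_{Mesa} = 27.8.
P_{Mesa} = 180 − 2·27.8 − 27.8 = 96.6.

96.6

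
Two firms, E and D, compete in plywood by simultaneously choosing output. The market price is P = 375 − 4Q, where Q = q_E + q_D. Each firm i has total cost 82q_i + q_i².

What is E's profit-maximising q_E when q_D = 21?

Firm E's profit: π = q_E(375 − 4(q_E + q_D)) − 82q_E − q_E².
∂π/∂q_E = 293 − 10q_E − 4q_D = 0, so q_E = 29.3 − 0.4q_D.
At q_D = 21: q_E = 29.3 − 0.4·21 = 20.9.

20.9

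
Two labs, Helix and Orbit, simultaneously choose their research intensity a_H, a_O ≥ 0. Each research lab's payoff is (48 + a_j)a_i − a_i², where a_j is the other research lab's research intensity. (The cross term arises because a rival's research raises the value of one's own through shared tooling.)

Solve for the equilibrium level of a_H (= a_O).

Helix's payoff is (48 + a_O)a_H − a_H².
∂π/∂a_H = 48 + a_O − 2a_H = 0, so a_H = 24 + 0.5a_O.
Setting a_H = a_O in the reaction function: a_H = 24 + 0.5a_H, so a_H = 24 / 0.5 = 48.

48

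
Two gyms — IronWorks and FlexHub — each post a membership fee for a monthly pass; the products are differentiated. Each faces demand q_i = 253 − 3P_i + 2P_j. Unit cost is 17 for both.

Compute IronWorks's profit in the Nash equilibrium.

10443

IronWorks's profit: π = (P_{IronWorks} − 17)(253 − 3P_{IronWorks} + 2P_{FlexHub}).
∂π/∂P_{IronWorks} = 304 − 6P_{IronWorks} + 2P_{FlexHub} = 0 ⇒ P_{IronWorks} = 152/3 + (1/3)P_{FlexHub}.
The game is symmetric, so in equilibrium P_{FlexHub} = P_{IronWorks}: the reaction function gives (2/3)P_{IronWorks} = 152/3, hence P_{IronWorks} = 76.
q_{IronWorks} = 253 − 3·76 + 2·76 = 177.
Profit = (76 − 17)·177 = 10443.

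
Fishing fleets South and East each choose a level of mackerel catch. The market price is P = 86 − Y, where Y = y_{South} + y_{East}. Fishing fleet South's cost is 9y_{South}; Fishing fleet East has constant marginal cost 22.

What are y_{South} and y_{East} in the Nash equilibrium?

30, 17

Fishing fleet South's profit: π = y_{South}(86 − (y_{South} + y_{East})) − 9y_{South}.
∂π/∂y_{South} = 77 − 2y_{South} − y_{East} = 0, so y_{South} = 38.5 − 0.5y_{East}.
By the same steps for East: y_{East} = 32 − 0.5y_{South}.
Substituting the second reaction function into the first: y_{South} = 38.5 − 0.5(32 − 0.5y_{South}), which gives 0.75y_{South} = 22.5 ⇒ y_{South} = 30.
Then y_{East} = 32 − 0.5·30 = 17.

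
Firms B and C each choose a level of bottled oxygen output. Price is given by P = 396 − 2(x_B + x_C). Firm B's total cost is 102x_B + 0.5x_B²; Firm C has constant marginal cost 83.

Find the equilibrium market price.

Firm B's profit: π = x_B(396 − 2(x_B + x_C)) − 102x_B − 0.5x_B².
∂π/∂x_B = 294 − 5x_B − 2x_C = 0, so x_B = 58.8 − 0.4x_C.
For C: ∂π/∂x_C = 313 − 4x_C − 2x_B = 0 ⇒ x_C = 78.25 − 0.5x_B.
Solving the two reaction functions simultaneously: (1 − (−0.4)(−0.5))x_B = 58.8 − 0.4·78.25, so 0.8x_B = 27.5 and x_B = 34.375.
Then x_C = 78.25 − 0.5·34.375 = 61.0625.
Equilibrium price: P = 396 − 2·95.4375 = 205.125.

205.125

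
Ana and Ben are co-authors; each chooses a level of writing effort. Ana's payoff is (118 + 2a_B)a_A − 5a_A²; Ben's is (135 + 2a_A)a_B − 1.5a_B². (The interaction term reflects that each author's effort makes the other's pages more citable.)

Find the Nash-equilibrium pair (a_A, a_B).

24, 61

Expanding Ana's payoff: 118a_A + 2a_Ba_A − 5a_A².
∂π/∂a_A = 118 + 2a_B − 10a_A = 0, so a_A = 11.8 + 0.2a_B.
Likewise for Ben: a_B = 45 + (2/3)a_A.
Solving the two reaction functions simultaneously: (1 − (0.2)(2/3))a_A = 11.8 + 0.2·45, so (13/15)a_A = 20.8 and a_A = 24.
Then a_B = 45 + (2/3)·24 = 61.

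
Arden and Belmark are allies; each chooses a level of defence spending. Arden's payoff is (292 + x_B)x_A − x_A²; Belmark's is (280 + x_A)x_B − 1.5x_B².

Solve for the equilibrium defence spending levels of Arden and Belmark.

Expanding Arden's payoff: 292x_A + x_Bx_A − x_A².
∂π/∂x_A = 292 + x_B − 2x_A = 0, so x_A = 146 + 0.5x_B.
Likewise for Belmark: x_B = 280/3 + (1/3)x_A.
Solving the two reaction functions simultaneously: (1 − (0.5)(1/3))x_A = 146 + 0.5·(280/3), so (5/6)x_A = 578/3 and x_A = 231.2.
Then x_B = 280/3 + (1/3)·231.2 = 170.4.

231.2, 170.4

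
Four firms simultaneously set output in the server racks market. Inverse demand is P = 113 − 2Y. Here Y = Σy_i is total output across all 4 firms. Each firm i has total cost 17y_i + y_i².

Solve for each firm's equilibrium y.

8

A representative firm's profit is π_i = y_i(113 − 2Y) − 17y_i − y_i², with Y = y_i + Σ_{j≠i} y_j.
First-order condition: 96 − 6y_i − 2Σ_{j≠i} y_j = 0.
Imposing symmetry (y_j = y for all j) turns Σ_{j≠i} y_j into 3y, so 96 = 12y and y = 8.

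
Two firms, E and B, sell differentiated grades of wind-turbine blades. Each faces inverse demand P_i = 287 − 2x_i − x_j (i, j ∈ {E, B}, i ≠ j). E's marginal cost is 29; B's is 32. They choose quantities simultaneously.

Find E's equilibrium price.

132.6

Firm E's profit: π = x_E(287 − 2x_E − x_B) − 29x_E.
∂π/∂x_E = 258 − 4x_E − x_B = 0 ⇒ x_E = 64.5 − 0.25x_B.
Similarly x_B = 63.75 − 0.25x_E.
Plugging x_B into E's best response: x_E = 64.5 − 0.25(63.75 − 0.25x_E) ⇒ 0.9375x_E = 48.5625, so x_E = 51.8.
Then x_B = 63.75 − 0.25·51.8 = 50.8.
P_E = 287 − 2·51.8 − 50.8 = 132.6.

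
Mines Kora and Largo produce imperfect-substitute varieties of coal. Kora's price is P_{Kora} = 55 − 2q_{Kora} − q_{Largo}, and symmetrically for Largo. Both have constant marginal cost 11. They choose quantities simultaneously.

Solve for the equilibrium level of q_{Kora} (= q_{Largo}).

Mine Kora's profit: π = q_{Kora}(55 − 2q_{Kora} − q_{Largo}) − 11q_{Kora}.
∂π/∂q_{Kora} = 44 − 4q_{Kora} − q_{Largo} = 0 ⇒ q_{Kora} = 11 − 0.25q_{Largo}.
By symmetry q_{Largo} = q_{Kora}; substituting into the reaction function, 1.25q_{Kora} = 11 and q_{Kora} = 8.8.

8.8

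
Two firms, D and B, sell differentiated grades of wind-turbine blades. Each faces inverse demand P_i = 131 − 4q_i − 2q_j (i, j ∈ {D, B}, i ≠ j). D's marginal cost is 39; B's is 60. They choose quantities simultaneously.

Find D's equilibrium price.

Firm D's profit: π = q_D(131 − 4q_D − 2q_B) − 39q_D.
∂π/∂q_D = 92 − 8q_D − 2q_B = 0 ⇒ q_D = 11.5 − 0.25q_B.
Similarly q_B = 8.875 − 0.25q_D.
Solving the two reaction functions simultaneously: (1 − (−0.25)(−0.25))q_D = 11.5 − 0.25·8.875, so 0.9375q_D = 297/32 and q_D = 9.9.
Then q_B = 8.875 − 0.25·9.9 = 6.4.
P_D = 131 − 4·9.9 − 2·6.4 = 78.6.

78.6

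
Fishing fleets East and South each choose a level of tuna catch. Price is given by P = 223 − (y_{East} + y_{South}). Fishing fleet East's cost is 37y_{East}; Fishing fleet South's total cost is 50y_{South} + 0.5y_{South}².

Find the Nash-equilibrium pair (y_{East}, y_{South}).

Fishing fleet East's profit: π = y_{East}(223 − (y_{East} + y_{South})) − 37y_{East}.
∂π/∂y_{East} = 186 − 2y_{East} − y_{South} = 0, so y_{East} = 93 − 0.5y_{South}.
For South: ∂π/∂y_{South} = 173 − 3y_{South} − y_{East} = 0 ⇒ y_{South} = 173/3 − (1/3)y_{East}.
Substituting the second reaction function into the first: y_{East} = 93 − 0.5(173/3 − (1/3)y_{East}), which gives (5/6)y_{East} = 385/6 ⇒ y_{East} = 77.
Then y_{South} = 173/3 − (1/3)·77 = 32.

77, 32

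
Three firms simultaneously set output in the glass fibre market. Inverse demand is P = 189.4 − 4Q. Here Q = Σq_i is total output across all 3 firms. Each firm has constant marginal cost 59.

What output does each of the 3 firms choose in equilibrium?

8.15

A representative firm's profit is π_i = q_i(189.4 − 4Q) − 59q_i, with Q = q_i + Σ_{j≠i} q_j.
First-order condition: 130.4 − 8q_i − 4Σ_{j≠i} q_j = 0.
With identical firms, set every q_j = q: then 130.4 − 8q − 8q = 0, i.e. q = 130.4/16 = 8.15.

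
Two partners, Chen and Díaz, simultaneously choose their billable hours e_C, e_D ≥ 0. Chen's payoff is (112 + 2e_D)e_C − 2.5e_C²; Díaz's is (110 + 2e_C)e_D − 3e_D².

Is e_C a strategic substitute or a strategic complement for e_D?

Expanding Chen's payoff: 112e_C + 2e_De_C − 2.5e_C².
∂π/∂e_C = 112 + 2e_D − 5e_C = 0, so e_C = 22.4 + 0.4e_D.
The best-response slope de_C/de_D = 0.4 > 0: the reaction function is upward-sloping, so the choices are strategic complements.

strategic complements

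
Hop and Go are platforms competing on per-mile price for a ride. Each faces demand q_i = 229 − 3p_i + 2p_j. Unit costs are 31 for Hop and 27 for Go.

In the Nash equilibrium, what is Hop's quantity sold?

146.25

Hop's profit: π = (p_{Hop} − 31)(229 − 3p_{Hop} + 2p_{Go}).
∂π/∂p_{Hop} = 322 − 6p_{Hop} + 2p_{Go} = 0 ⇒ p_{Hop} = 161/3 + (1/3)p_{Go}.
Similarly p_{Go} = 155/3 + (1/3)p_{Hop}.
Solving the two reaction functions simultaneously: (1 − (1/3)(1/3))p_{Hop} = 161/3 + (1/3)·(155/3), so (8/9)p_{Hop} = 638/9 and p_{Hop} = 79.75.
Then p_{Go} = 155/3 + (1/3)·79.75 = 78.25.
q_{Hop} = 229 − 3·79.75 + 2·78.25 = 146.25.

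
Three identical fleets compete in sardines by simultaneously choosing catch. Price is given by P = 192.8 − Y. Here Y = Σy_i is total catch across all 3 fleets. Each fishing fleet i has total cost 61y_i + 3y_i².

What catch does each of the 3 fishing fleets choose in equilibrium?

A representative fishing fleet's profit is π_i = y_i(192.8 − Y) − 61y_i − 3y_i², with Y = y_i + Σ_{j≠i} y_j.
First-order condition: 131.8 − 8y_i − Σ_{j≠i} y_j = 0.
With identical fishing fleets, set every y_j = y: then 131.8 − 8y − 2y = 0, i.e. y = 131.8/10 = 13.18.

13.18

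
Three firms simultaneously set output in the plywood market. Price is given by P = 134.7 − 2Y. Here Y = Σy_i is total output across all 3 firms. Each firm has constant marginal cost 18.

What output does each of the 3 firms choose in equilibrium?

14.5875

A representative firm's profit is π_i = y_i(134.7 − 2Y) − 18y_i, with Y = y_i + Σ_{j≠i} y_j.
First-order condition: 116.7 − 4y_i − 2Σ_{j≠i} y_j = 0.
With identical firms, set every y_j = y: then 116.7 − 4y − 4y = 0, i.e. y = 116.7/8 = 14.5875.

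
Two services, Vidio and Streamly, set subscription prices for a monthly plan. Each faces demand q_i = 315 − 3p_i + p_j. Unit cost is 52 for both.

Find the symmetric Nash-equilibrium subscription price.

94.2

Vidio's profit: π = (p_{Vidio} − 52)(315 − 3p_{Vidio} + p_{Streamly}).
∂π/∂p_{Vidio} = 471 − 6p_{Vidio} + p_{Streamly} = 0 ⇒ p_{Vidio} = 78.5 + (1/6)p_{Streamly}.
By symmetry p_{Streamly} = p_{Vidio}; substituting into the reaction function, (5/6)p_{Vidio} = 78.5 and p_{Vidio} = 94.2.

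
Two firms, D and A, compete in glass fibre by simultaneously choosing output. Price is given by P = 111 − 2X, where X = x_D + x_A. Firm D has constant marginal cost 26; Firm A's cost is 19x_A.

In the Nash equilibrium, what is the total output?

29.5

Firm D's profit: π = x_D(111 − 2(x_D + x_A)) − 26x_D.
∂π/∂x_D = 85 − 4x_D − 2x_A = 0, so x_D = 21.25 − 0.5x_A.
By the same steps for A: x_A = 23 − 0.5x_D.
Substituting the second reaction function into the first: x_D = 21.25 − 0.5(23 − 0.5x_D), which gives 0.75x_D = 9.75 ⇒ x_D = 13.
Then x_A = 23 − 0.5·13 = 16.5.
Total output: 13 + 16.5 = 29.5.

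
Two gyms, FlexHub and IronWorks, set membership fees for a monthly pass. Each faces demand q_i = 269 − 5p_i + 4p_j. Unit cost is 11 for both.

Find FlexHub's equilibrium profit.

9245

FlexHub's profit: π = (p_{FlexHub} − 11)(269 − 5p_{FlexHub} + 4p_{IronWorks}).
∂π/∂p_{FlexHub} = 324 − 10p_{FlexHub} + 4p_{IronWorks} = 0 ⇒ p_{FlexHub} = 32.4 + 0.4p_{IronWorks}.
The game is symmetric, so in equilibrium p_{IronWorks} = p_{FlexHub}: the reaction function gives 0.6p_{FlexHub} = 32.4, hence p_{FlexHub} = 54.
q_{FlexHub} = 269 − 5·54 + 4·54 = 215.
Profit = (54 − 11)·215 = 9245.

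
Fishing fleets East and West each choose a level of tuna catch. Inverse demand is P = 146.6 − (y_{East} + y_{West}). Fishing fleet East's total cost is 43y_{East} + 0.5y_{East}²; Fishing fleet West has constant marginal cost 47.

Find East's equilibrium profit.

Fishing fleet East's profit: π = y_{East}(146.6 − (y_{East} + y_{West})) − 43y_{East} − 0.5y_{East}².
∂π/∂y_{East} = 103.6 − 3y_{East} − y_{West} = 0, so y_{East} = 518/15 − (1/3)y_{West}.
For West: ∂π/∂y_{West} = 99.6 − 2y_{West} − y_{East} = 0 ⇒ y_{West} = 49.8 − 0.5y_{East}.
Solving the two reaction functions simultaneously: (1 − (−1/3)(−0.5))y_{East} = 518/15 − (1/3)·49.8, so (5/6)y_{East} = 269/15 and y_{East} = 21.52.
Then y_{West} = 49.8 − 0.5·21.52 = 39.04.
Price P = 146.6 − 60.56 = 86.04.
East's profit: (86.04 − 43)·21.52 − 0.5(21.52)² = 694.6656.

694.6656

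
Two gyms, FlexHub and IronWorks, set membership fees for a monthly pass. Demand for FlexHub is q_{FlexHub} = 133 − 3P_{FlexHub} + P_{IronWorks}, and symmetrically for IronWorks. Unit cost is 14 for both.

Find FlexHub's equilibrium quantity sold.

FlexHub's profit: π = (P_{FlexHub} − 14)(133 − 3P_{FlexHub} + P_{IronWorks}).
∂π/∂P_{FlexHub} = 175 − 6P_{FlexHub} + P_{IronWorks} = 0 ⇒ P_{FlexHub} = 175/6 + (1/6)P_{IronWorks}.
The game is symmetric, so in equilibrium P_{IronWorks} = P_{FlexHub}: the reaction function gives (5/6)P_{FlexHub} = 175/6, hence P_{FlexHub} = 35.
q_{FlexHub} = 133 − 3·35 + 35 = 63.

63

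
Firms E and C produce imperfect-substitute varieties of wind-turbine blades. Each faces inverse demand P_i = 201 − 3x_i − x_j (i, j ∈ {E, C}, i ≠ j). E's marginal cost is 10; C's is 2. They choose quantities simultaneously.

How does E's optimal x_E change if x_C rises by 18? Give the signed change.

Firm E's profit: π = x_E(201 − 3x_E − x_C) − 10x_E.
∂π/∂x_E = 191 − 6x_E − x_C = 0 ⇒ x_E = 191/6 − (1/6)x_C.
The reaction-function slope is −1/6, so an 18-unit rise in x_C moves x_E by −1/6 × 18 = −3. E's best response falls — the actions are strategic substitutes.

-3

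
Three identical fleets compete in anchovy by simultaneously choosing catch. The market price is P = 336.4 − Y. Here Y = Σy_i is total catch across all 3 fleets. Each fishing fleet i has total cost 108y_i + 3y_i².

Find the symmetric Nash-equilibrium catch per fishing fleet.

22.84

A representative fishing fleet's profit is π_i = y_i(336.4 − Y) − 108y_i − 3y_i², with Y = y_i + Σ_{j≠i} y_j.
First-order condition: 228.4 − 8y_i − Σ_{j≠i} y_j = 0.
With identical fishing fleets, set every y_j = y: then 228.4 − 8y − 2y = 0, i.e. y = 228.4/10 = 22.84.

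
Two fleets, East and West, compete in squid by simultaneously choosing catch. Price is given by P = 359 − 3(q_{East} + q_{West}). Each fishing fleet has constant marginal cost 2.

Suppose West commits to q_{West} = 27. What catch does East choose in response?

46

Fishing fleet East's profit: π = q_{East}(359 − 3(q_{East} + q_{West})) − 2q_{East}.
∂π/∂q_{East} = 357 − 6q_{East} − 3q_{West} = 0, so q_{East} = 59.5 − 0.5q_{West}.
At q_{West} = 27: q_{East} = 59.5 − 0.5·27 = 46.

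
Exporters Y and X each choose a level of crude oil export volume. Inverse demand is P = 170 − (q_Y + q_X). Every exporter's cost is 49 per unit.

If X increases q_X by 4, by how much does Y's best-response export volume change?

-2

Exporter Y's profit: π = q_Y(170 − (q_Y + q_X)) − 49q_Y.
∂π/∂q_Y = 121 − 2q_Y − q_X = 0, so q_Y = 60.5 − 0.5q_X.
The reaction-function slope is −0.5, so a 4-unit rise in q_X moves q_Y by −0.5 × 4 = −2. Y's best response falls — the actions are strategic substitutes.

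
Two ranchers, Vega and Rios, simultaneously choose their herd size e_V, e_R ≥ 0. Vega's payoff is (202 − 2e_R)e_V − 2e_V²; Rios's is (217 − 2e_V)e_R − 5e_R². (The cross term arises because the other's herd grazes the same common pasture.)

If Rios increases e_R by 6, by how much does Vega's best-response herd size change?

-3

Expanding Vega's payoff: 202e_V − 2e_Re_V − 2e_V².
∂π/∂e_V = 202 − 2e_R − 4e_V = 0, so e_V = 50.5 − 0.5e_R.
The reaction-function slope is −0.5, so a 6-unit rise in e_R moves e_V by −0.5 × 6 = −3. Vega's best response falls — the actions are strategic substitutes.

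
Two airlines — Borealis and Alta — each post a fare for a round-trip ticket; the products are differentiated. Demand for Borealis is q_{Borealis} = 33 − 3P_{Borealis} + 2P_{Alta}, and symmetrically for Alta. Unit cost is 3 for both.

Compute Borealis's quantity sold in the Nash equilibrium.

Borealis's profit: π = (P_{Borealis} − 3)(33 − 3P_{Borealis} + 2P_{Alta}).
∂π/∂P_{Borealis} = 42 − 6P_{Borealis} + 2P_{Alta} = 0 ⇒ P_{Borealis} = 7 + (1/3)P_{Alta}.
The game is symmetric, so in equilibrium P_{Alta} = P_{Borealis}: the reaction function gives (2/3)P_{Borealis} = 7, hence P_{Borealis} = 10.5.
q_{Borealis} = 33 − 3·10.5 + 2·10.5 = 22.5.

22.5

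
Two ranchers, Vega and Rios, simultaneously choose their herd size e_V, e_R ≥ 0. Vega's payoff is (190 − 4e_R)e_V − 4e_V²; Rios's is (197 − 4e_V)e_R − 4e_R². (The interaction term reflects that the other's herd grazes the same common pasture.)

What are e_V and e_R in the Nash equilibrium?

Expanding Vega's payoff: 190e_V − 4e_Re_V − 4e_V².
∂π/∂e_V = 190 − 4e_R − 8e_V = 0, so e_V = 23.75 − 0.5e_R.
Likewise for Rios: e_R = 24.625 − 0.5e_V.
Solving the two reaction functions simultaneously: (1 − (−0.5)(−0.5))e_V = 23.75 − 0.5·24.625, so 0.75e_V = 11.4375 and e_V = 15.25.
Then e_R = 24.625 − 0.5·15.25 = 17.

15.25, 17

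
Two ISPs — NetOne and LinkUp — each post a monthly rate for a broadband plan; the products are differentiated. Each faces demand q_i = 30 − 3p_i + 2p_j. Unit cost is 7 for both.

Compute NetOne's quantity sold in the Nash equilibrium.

NetOne's profit: π = (p_{NetOne} − 7)(30 − 3p_{NetOne} + 2p_{LinkUp}).
∂π/∂p_{NetOne} = 51 − 6p_{NetOne} + 2p_{LinkUp} = 0 ⇒ p_{NetOne} = 8.5 + (1/3)p_{LinkUp}.
Setting p_{NetOne} = p_{LinkUp} in the reaction function: p_{NetOne} = 8.5 + (1/3)p_{NetOne}, so p_{NetOne} = 8.5 / (2/3) = 12.75.
q_{NetOne} = 30 − 3·12.75 + 2·12.75 = 17.25.

17.25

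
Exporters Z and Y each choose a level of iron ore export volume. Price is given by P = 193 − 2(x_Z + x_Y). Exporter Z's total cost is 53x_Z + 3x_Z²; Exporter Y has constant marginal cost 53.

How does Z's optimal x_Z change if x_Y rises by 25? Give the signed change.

-5

Exporter Z's profit: π = x_Z(193 − 2(x_Z + x_Y)) − 53x_Z − 3x_Z².
∂π/∂x_Z = 140 − 10x_Z − 2x_Y = 0, so x_Z = 14 − 0.2x_Y.
The reaction-function slope is −0.2, so a 25-unit rise in x_Y moves x_Z by −0.2 × 25 = −5. Z's best response falls — the actions are strategic substitutes.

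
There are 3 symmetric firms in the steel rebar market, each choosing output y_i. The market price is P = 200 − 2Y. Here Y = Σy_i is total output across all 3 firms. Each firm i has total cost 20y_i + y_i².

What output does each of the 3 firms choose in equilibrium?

A representative firm's profit is π_i = y_i(200 − 2Y) − 20y_i − y_i², with Y = y_i + Σ_{j≠i} y_j.
First-order condition: 180 − 6y_i − 2Σ_{j≠i} y_j = 0.
With identical firms, set every y_j = y: then 180 − 6y − 4y = 0, i.e. y = 180/10 = 18.

18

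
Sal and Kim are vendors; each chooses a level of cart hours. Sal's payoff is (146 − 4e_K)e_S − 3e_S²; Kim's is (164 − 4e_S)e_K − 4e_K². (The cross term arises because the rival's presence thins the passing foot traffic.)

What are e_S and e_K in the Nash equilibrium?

Expanding Sal's payoff: 146e_S − 4e_Ke_S − 3e_S².
∂π/∂e_S = 146 − 4e_K − 6e_S = 0, so e_S = 73/3 − (2/3)e_K.
Likewise for Kim: e_K = 20.5 − 0.5e_S.
Solving the two reaction functions simultaneously: (1 − (−2/3)(−0.5))e_S = 73/3 − (2/3)·20.5, so (2/3)e_S = 32/3 and e_S = 16.
Then e_K = 20.5 − 0.5·16 = 12.5.

16, 12.5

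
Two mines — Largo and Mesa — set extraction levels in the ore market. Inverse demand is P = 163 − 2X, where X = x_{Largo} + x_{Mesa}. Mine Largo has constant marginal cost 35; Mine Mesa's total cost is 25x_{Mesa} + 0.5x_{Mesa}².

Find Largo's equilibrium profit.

1035.125

Mine Largo's profit: π = x_{Largo}(163 − 2(x_{Largo} + x_{Mesa})) − 35x_{Largo}.
∂π/∂x_{Largo} = 128 − 4x_{Largo} − 2x_{Mesa} = 0, so x_{Largo} = 32 − 0.5x_{Mesa}.
For Mesa: ∂π/∂x_{Mesa} = 138 − 5x_{Mesa} − 2x_{Largo} = 0 ⇒ x_{Mesa} = 27.6 − 0.4x_{Largo}.
Plugging x_{Mesa} into Largo's best response: x_{Largo} = 32 − 0.5(27.6 − 0.4x_{Largo}) ⇒ 0.8x_{Largo} = 18.2, so x_{Largo} = 22.75.
Then x_{Mesa} = 27.6 − 0.4·22.75 = 18.5.
Price P = 163 − 2·41.25 = 80.5.
Largo's profit: (80.5 − 35)·22.75 = 1035.125.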